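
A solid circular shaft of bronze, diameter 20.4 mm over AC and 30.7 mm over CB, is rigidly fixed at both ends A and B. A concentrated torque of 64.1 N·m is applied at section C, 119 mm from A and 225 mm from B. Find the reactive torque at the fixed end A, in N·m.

17.3 N·m

Compatibility: T_A·a/J_AC = T_B·b/J_CB with T_A + T_B = T₀.
J_AC = 1.70×10^-8 m⁴, J_CB = 8.72×10^-8 m⁴, so T_A = T₀·(J_AC/a)/((J_AC/a)+(J_CB/b)) = 17.27 N·m, T_B = 46.83 N·m.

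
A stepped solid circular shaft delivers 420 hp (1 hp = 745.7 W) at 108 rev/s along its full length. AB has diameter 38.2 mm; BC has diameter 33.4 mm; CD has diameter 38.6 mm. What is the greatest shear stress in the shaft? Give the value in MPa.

ω = 2π·108 = 678.6 rad/s, so T = P/ω = 420×745.7 / 678.6 = 461.5 N·m.
Under the same torque, τ_max = 16T/(πd³) is largest where d is smallest — segment BC (d = 33.4 mm).
τ_max = 16·461.5/(π·(0.0334)³) = 6.309×10^7 Pa.

63.1 MPa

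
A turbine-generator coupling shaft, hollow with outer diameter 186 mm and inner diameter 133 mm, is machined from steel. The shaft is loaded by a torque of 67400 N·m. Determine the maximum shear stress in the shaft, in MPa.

72.2 MPa

J = π(d_o⁴ − d_i⁴)/32 = π(0.186⁴ − 0.133⁴)/32 = 8.678×10^-5 m⁴.
τ_max = T·r/J = 67400 × 0.0930 / 8.678×10^-5 = 7.223×10^7 Pa.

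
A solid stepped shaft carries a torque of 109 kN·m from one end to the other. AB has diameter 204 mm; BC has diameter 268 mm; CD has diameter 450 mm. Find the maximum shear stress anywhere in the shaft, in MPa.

65.4 MPa

Under the same torque, τ_max = 16T/(πd³) is largest where d is smallest — segment AB (d = 204 mm).
τ_max = 16·109000/(π·(0.204)³) = 6.539×10^7 Pa.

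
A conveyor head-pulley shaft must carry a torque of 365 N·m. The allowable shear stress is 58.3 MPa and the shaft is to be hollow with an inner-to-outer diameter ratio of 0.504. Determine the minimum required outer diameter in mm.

32.4 mm

For a hollow shaft with d_i/d_o = 0.504: τ_max = 16T/(π d_o³ (1−k⁴)), so d_o = [16T/(π τ_allow (1−k⁴))]^(1/3) = [16·365.0/(π·5.83×10^7·0.9355)]^(1/3) = 0.03242 m.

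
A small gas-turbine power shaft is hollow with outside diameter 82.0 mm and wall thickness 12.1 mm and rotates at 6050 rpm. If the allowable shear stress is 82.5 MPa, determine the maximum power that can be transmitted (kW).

4260 kW

J = π(d_o⁴ − d_i⁴)/32 = π(0.0820⁴ − 0.0578⁴)/32 = 3.343×10^-6 m⁴.
T_max = τ_allow·J/r = 8.25×10^7 × 3.343×10^-6 / 0.0410 = 6727 N·m.
ω = 2π·6050/60 = 633.6 rad/s, so P_max = T_max·ω = 4.262×10^6 W.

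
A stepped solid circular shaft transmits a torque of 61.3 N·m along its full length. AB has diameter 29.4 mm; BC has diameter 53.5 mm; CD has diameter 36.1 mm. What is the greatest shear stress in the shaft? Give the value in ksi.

Under the same torque, τ_max = 16T/(πd³) is largest where d is smallest — segment AB (d = 29.4 mm).
τ_max = 16·61.30/(π·(0.0294)³) = 1.229×10^7 Pa.

1.78 ksi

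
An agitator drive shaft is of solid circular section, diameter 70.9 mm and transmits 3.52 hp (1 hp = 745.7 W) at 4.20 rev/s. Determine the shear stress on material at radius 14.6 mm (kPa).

585 kPa

ω = 2π·4.20 = 26.39 rad/s, so T = P/ω = 3.52×745.7 / 26.39 = 99.47 N·m.
J = πd⁴/32 = π(0.0709)⁴/32 = 2.481×10^-6 m⁴.
Shear stress varies linearly with radius: τ = T·r/J = 99.47 × 0.0146 / 2.481×10^-6 = 5.854×10^5 Pa.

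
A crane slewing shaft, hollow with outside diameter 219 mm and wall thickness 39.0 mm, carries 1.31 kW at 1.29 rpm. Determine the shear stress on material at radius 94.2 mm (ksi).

0.708 ksi

ω = 2π·1.29/60 = 0.1351 rad/s, so T = P/ω = 1.31×10³ / 0.1351 = 9697 N·m.
J = π(d_o⁴ − d_i⁴)/32 = π(0.219⁴ − 0.141⁴)/32 = 1.870×10^-4 m⁴.
Shear stress varies linearly with radius: τ = T·r/J = 9697 × 0.0942 / 1.870×10^-4 = 4.884×10^6 Pa.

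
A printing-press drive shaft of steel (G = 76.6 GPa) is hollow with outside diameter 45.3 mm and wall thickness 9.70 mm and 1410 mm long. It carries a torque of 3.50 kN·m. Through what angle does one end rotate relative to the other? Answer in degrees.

10.0°

J = π(d_o⁴ − d_i⁴)/32 = π(0.0453⁴ − 0.0259⁴)/32 = 3.692×10^-7 m⁴.
θ = T·L/(G·J) = 3500 × 1.41 / (76.6×10⁹ × 3.692×10^-7) = 0.1745 rad.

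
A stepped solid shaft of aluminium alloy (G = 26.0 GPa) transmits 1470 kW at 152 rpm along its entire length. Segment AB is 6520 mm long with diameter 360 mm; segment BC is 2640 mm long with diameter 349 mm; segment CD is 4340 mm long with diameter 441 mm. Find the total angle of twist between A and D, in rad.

ω = 2π·152/60 = 15.92 rad/s, so T = P/ω = 1470×10³ / 15.92 = 92350 N·m.
J_AB = π(0.360)⁴/32 = 1.65×10^-3 m⁴; J_BC = π(0.349)⁴/32 = 1.46×10^-3 m⁴; J_CD = π(0.441)⁴/32 = 3.71×10^-3 m⁴.
θ = (T/G)·Σ L_i/J_i = (92350/26.0×10⁹)·(6.52/1.65×10^-3 + 2.64/1.46×10^-3 + 4.34/3.71×10^-3) = 0.02463 rad.

0.0246 rad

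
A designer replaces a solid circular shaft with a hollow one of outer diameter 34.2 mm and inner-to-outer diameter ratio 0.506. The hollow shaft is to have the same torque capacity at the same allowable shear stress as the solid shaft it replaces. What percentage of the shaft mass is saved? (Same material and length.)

22.2 %

Equal τ_max and T ⇒ the solid shaft needs d_s³ = d_o³(1−k⁴), so d_s = 34.2·(1−0.506⁴)^(1/3) = 33.44 mm.
Area ratio A_h/A_s = d_o²(1−k²)/d_s² = (1−k²)/(1−k⁴)^(2/3) = 0.7784.
Mass saving = 1 − 0.7784 = 22.2 %.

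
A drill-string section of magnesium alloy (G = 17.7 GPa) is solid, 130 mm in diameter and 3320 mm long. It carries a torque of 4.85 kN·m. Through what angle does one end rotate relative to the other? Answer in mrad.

32.4 mrad

J = πd⁴/32 = π(0.130)⁴/32 = 2.804×10^-5 m⁴.
θ = T·L/(G·J) = 4850 × 3.32 / (17.7×10⁹ × 2.804×10^-5) = 0.03244 rad.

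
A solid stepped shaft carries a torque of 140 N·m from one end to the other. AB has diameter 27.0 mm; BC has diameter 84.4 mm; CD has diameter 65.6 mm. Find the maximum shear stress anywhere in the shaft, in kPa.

36200 kPa

Under the same torque, τ_max = 16T/(πd³) is largest where d is smallest — segment AB (d = 27.0 mm).
τ_max = 16·140.0/(π·(0.0270)³) = 3.622×10^7 Pa.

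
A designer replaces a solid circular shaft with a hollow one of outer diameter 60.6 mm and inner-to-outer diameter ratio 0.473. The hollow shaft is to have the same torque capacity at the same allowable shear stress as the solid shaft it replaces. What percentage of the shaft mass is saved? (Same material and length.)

19.7 %

Equal τ_max and T ⇒ the solid shaft needs d_s³ = d_o³(1−k⁴), so d_s = 60.6·(1−0.473⁴)^(1/3) = 59.57 mm.
Area ratio A_h/A_s = d_o²(1−k²)/d_s² = (1−k²)/(1−k⁴)^(2/3) = 0.8033.
Mass saving = 1 − 0.8033 = 19.7 %.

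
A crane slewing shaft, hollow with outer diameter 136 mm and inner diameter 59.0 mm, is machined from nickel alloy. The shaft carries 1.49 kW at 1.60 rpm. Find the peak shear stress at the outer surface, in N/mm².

ω = 2π·1.60/60 = 0.1676 rad/s, so T = P/ω = 1.49×10³ / 0.1676 = 8893 N·m.
J = π(d_o⁴ − d_i⁴)/32 = π(0.136⁴ − 0.0590⁴)/32 = 3.240×10^-5 m⁴.
τ_max = T·r/J = 8893 × 0.0680 / 3.240×10^-5 = 1.867×10^7 Pa.

18.7 N/mm²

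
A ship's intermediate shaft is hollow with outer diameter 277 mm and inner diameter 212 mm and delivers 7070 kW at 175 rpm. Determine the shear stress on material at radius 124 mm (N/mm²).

ω = 2π·175/60 = 18.33 rad/s, so T = P/ω = 7070×10³ / 18.33 = 385800 N·m.
J = π(d_o⁴ − d_i⁴)/32 = π(0.277⁴ − 0.212⁴)/32 = 3.797×10^-4 m⁴.
Shear stress varies linearly with radius: τ = T·r/J = 385800 × 0.124 / 3.797×10^-4 = 1.260×10^8 Pa.

126 N/mm²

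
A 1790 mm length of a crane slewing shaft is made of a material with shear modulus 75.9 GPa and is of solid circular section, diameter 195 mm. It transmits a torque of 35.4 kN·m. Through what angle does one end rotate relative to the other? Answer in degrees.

J = πd⁴/32 = π(0.195)⁴/32 = 1.420×10^-4 m⁴.
θ = T·L/(G·J) = 35400 × 1.79 / (75.9×10⁹ × 1.420×10^-4) = 5.881×10^-3 rad.

0.337°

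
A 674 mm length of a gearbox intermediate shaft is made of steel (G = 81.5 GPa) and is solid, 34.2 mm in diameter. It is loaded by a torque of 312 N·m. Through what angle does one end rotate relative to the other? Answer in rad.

0.0192 rad

J = πd⁴/32 = π(0.0342)⁴/32 = 1.343×10^-7 m⁴.
θ = T·L/(G·J) = 312.0 × 0.674 / (81.5×10⁹ × 1.343×10^-7) = 0.01921 rad.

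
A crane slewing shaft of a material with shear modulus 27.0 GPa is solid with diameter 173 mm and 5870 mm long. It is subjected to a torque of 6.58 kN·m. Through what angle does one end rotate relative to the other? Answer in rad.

0.0163 rad

J = πd⁴/32 = π(0.173)⁴/32 = 8.794×10^-5 m⁴.
θ = T·L/(G·J) = 6580 × 5.87 / (27.0×10⁹ × 8.794×10^-5) = 0.01627 rad.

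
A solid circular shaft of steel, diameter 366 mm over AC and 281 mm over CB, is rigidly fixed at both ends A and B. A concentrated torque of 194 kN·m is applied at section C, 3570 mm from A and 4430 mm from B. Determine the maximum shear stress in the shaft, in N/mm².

15.7 N/mm²

Compatibility: T_A·a/J_AC = T_B·b/J_CB with T_A + T_B = T₀.
J_AC = 1.76×10^-3 m⁴, J_CB = 6.12×10^-4 m⁴, so T_A = T₀·(J_AC/a)/((J_AC/a)+(J_CB/b)) = 151600 N·m, T_B = 42440 N·m.
τ in each portion: τ_AC = 1.57×10^7 Pa, τ_CB = 9.74×10^6 Pa; maximum is in AC.
τ_max = T_AC·r/J = 151600·0.183/1.76×10^-3 = 1.574×10^7 Pa.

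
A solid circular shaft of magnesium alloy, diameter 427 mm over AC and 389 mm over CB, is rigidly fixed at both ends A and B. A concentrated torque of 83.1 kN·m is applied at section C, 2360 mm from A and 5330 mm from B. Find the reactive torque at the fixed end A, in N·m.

Compatibility: T_A·a/J_AC = T_B·b/J_CB with T_A + T_B = T₀.
J_AC = 3.26×10^-3 m⁴, J_CB = 2.25×10^-3 m⁴, so T_A = T₀·(J_AC/a)/((J_AC/a)+(J_CB/b)) = 63680 N·m, T_B = 19420 N·m.

63700 N·m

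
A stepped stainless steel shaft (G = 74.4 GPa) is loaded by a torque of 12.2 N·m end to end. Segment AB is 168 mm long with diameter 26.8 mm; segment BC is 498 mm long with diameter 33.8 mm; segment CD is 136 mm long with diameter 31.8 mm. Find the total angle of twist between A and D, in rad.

0.00140 rad

J_AB = π(0.0268)⁴/32 = 5.06×10^-8 m⁴; J_BC = π(0.0338)⁴/32 = 1.28×10^-7 m⁴; J_CD = π(0.0318)⁴/32 = 1.00×10^-7 m⁴.
θ = (T/G)·Σ L_i/J_i = (12.20/74.4×10⁹)·(0.168/5.06×10^-8 + 0.498/1.28×10^-7 + 0.136/1.00×10^-7) = 1.403×10^-3 rad.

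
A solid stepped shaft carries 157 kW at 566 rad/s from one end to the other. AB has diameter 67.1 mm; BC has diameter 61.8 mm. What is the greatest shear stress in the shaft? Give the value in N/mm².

ω = 566 rad/s, so T = P/ω = 157×10³ / 566.0 = 277.4 N·m.
Under the same torque, τ_max = 16T/(πd³) is largest where d is smallest — segment BC (d = 61.8 mm).
τ_max = 16·277.4/(π·(0.0618)³) = 5.985×10^6 Pa.

5.99 N/mm²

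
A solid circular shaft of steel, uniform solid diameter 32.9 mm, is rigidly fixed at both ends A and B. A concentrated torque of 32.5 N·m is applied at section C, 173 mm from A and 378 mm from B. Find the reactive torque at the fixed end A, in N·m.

With uniform GJ and both ends fixed, compatibility θ_AC = θ_CB gives T_A·a = T_B·b, together with T_A + T_B = T₀.
T_A = T₀·b/(a+b) = 32.50·378/551.0 = 22.30 N·m; T_B = 10.20 N·m.

22.3 N·m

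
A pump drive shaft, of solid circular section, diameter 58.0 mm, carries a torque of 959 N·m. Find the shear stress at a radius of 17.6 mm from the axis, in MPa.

15.2 MPa

J = πd⁴/32 = π(0.0580)⁴/32 = 1.111×10^-6 m⁴.
Shear stress varies linearly with radius: τ = T·r/J = 959.0 × 0.0176 / 1.111×10^-6 = 1.519×10^7 Pa.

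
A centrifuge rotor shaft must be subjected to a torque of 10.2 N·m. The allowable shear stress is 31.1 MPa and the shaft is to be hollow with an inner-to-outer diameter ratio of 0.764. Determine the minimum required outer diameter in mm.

13.6 mm

For a hollow shaft with d_i/d_o = 0.764: τ_max = 16T/(π d_o³ (1−k⁴)), so d_o = [16T/(π τ_allow (1−k⁴))]^(1/3) = [16·10.20/(π·3.11×10^7·0.6593)]^(1/3) = 0.01363 m.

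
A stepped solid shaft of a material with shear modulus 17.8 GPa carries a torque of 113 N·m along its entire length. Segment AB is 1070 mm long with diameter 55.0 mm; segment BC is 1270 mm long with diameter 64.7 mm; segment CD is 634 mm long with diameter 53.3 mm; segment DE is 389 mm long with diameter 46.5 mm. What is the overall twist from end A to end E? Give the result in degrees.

J_AB = π(0.0550)⁴/32 = 8.98×10^-7 m⁴; J_BC = π(0.0647)⁴/32 = 1.72×10^-6 m⁴; J_CD = π(0.0533)⁴/32 = 7.92×10^-7 m⁴; J_DE = π(0.0465)⁴/32 = 4.59×10^-7 m⁴.
θ = (T/G)·Σ L_i/J_i = (113.0/17.8×10⁹)·(1.07/8.98×10^-7 + 1.27/1.72×10^-6 + 0.634/7.92×10^-7 + 0.389/4.59×10^-7) = 0.02271 rad.

1.30°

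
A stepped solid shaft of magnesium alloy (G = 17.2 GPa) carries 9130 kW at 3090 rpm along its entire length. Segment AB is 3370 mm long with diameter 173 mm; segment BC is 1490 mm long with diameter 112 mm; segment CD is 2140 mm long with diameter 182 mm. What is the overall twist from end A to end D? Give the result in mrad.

ω = 2π·3090/60 = 323.6 rad/s, so T = P/ω = 9130×10³ / 323.6 = 28220 N·m.
J_AB = π(0.173)⁴/32 = 8.79×10^-5 m⁴; J_BC = π(0.112)⁴/32 = 1.54×10^-5 m⁴; J_CD = π(0.182)⁴/32 = 1.08×10^-4 m⁴.
θ = (T/G)·Σ L_i/J_i = (28220/17.2×10⁹)·(3.37/8.79×10^-5 + 1.49/1.54×10^-5 + 2.14/1.08×10^-4) = 0.2537 rad.

254 mrad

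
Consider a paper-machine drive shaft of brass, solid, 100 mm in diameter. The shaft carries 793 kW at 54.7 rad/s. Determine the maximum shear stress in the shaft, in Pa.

ω = 54.7 rad/s, so T = P/ω = 793×10³ / 54.70 = 14500 N·m.
J = πd⁴/32 = π(0.100)⁴/32 = 9.817×10^-6 m⁴.
τ_max = T·r/J = 14500 × 0.0500 / 9.817×10^-6 = 7.383×10^7 Pa.

7.38e7 Pa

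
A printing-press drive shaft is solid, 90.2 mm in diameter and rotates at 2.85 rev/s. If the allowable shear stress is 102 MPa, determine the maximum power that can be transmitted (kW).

263 kW

J = πd⁴/32 = π(0.0902)⁴/32 = 6.499×10^-6 m⁴.
T_max = τ_allow·J/r = 1.02×10^8 × 6.499×10^-6 / 0.0451 = 14700 N·m.
ω = 2π·2.85 = 17.91 rad/s, so P_max = T_max·ω = 2.632×10^5 W.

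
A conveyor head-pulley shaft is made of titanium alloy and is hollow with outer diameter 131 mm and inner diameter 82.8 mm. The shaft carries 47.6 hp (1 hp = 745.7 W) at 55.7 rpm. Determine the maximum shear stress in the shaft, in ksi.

ω = 2π·55.7/60 = 5.833 rad/s, so T = P/ω = 47.6×745.7 / 5.833 = 6085 N·m.
J = π(d_o⁴ − d_i⁴)/32 = π(0.131⁴ − 0.0828⁴)/32 = 2.430×10^-5 m⁴.
τ_max = T·r/J = 6085 × 0.0655 / 2.430×10^-5 = 1.640×10^7 Pa.

2.38 ksi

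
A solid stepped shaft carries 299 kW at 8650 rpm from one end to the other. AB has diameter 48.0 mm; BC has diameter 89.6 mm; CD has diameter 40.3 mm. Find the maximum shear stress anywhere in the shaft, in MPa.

25.7 MPa

ω = 2π·8650/60 = 905.8 rad/s, so T = P/ω = 299×10³ / 905.8 = 330.1 N·m.
Under the same torque, τ_max = 16T/(πd³) is largest where d is smallest — segment CD (d = 40.3 mm).
τ_max = 16·330.1/(π·(0.0403)³) = 2.569×10^7 Pa.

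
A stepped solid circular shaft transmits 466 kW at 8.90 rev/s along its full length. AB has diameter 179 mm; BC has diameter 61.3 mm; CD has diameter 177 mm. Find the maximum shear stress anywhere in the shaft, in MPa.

184 MPa

ω = 2π·8.90 = 55.92 rad/s, so T = P/ω = 466×10³ / 55.92 = 8333 N·m.
Under the same torque, τ_max = 16T/(πd³) is largest where d is smallest — segment BC (d = 61.3 mm).
τ_max = 16·8333/(π·(0.0613)³) = 1.842×10^8 Pa.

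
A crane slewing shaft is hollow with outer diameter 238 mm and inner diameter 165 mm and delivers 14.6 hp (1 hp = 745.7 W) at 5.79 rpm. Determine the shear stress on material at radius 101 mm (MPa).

ω = 2π·5.79/60 = 0.6063 rad/s, so T = P/ω = 14.6×745.7 / 0.6063 = 17960 N·m.
J = π(d_o⁴ − d_i⁴)/32 = π(0.238⁴ − 0.165⁴)/32 = 2.422×10^-4 m⁴.
Shear stress varies linearly with radius: τ = T·r/J = 17960 × 0.101 / 2.422×10^-4 = 7.487×10^6 Pa.

7.49 MPa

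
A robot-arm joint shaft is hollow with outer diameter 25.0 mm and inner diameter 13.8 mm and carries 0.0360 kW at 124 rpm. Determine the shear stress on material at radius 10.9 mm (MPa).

ω = 2π·124/60 = 12.99 rad/s, so T = P/ω = 0.0360×10³ / 12.99 = 2.772 N·m.
J = π(d_o⁴ − d_i⁴)/32 = π(0.0250⁴ − 0.0138⁴)/32 = 3.479×10^-8 m⁴.
Shear stress varies linearly with radius: τ = T·r/J = 2.772 × 0.0109 / 3.479×10^-8 = 8.686×10^5 Pa.

0.869 MPa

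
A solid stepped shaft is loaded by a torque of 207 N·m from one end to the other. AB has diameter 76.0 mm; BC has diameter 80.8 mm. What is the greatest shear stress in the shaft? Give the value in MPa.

Under the same torque, τ_max = 16T/(πd³) is largest where d is smallest — segment AB (d = 76.0 mm).
τ_max = 16·207.0/(π·(0.0760)³) = 2.402×10^6 Pa.

2.40 MPa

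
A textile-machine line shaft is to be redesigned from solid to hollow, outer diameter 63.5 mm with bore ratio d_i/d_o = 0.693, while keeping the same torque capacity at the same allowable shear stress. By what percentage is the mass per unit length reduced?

Equal τ_max and T ⇒ the solid shaft needs d_s³ = d_o³(1−k⁴), so d_s = 63.5·(1−0.693⁴)^(1/3) = 58.19 mm.
Area ratio A_h/A_s = d_o²(1−k²)/d_s² = (1−k²)/(1−k⁴)^(2/3) = 0.6190.
Mass saving = 1 − 0.6190 = 38.1 %.

38.1 %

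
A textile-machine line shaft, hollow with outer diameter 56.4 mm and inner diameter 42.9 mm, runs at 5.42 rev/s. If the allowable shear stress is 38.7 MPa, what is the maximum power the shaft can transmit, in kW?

30.9 kW

J = π(d_o⁴ − d_i⁴)/32 = π(0.0564⁴ − 0.0429⁴)/32 = 6.609×10^-7 m⁴.
T_max = τ_allow·J/r = 3.87×10^7 × 6.609×10^-7 / 0.0282 = 906.9 N·m.
ω = 2π·5.42 = 34.05 rad/s, so P_max = T_max·ω = 3.088×10^4 W.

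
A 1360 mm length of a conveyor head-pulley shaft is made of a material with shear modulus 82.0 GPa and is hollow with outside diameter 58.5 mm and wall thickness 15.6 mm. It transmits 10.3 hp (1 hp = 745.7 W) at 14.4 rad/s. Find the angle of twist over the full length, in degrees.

0.463°

ω = 14.4 rad/s, so T = P/ω = 10.3×745.7 / 14.40 = 533.4 N·m.
J = π(d_o⁴ − d_i⁴)/32 = π(0.0585⁴ − 0.0273⁴)/32 = 1.095×10^-6 m⁴.
θ = T·L/(G·J) = 533.4 × 1.36 / (82.0×10⁹ × 1.095×10^-6) = 8.077×10^-3 rad.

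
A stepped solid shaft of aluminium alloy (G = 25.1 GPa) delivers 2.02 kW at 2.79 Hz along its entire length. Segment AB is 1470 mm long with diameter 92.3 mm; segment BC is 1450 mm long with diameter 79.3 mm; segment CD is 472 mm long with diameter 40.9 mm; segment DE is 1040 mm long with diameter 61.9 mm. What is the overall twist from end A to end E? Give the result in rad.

0.0139 rad

ω = 2π·2.79 = 17.53 rad/s, so T = P/ω = 2.02×10³ / 17.53 = 115.2 N·m.
J_AB = π(0.0923)⁴/32 = 7.13×10^-6 m⁴; J_BC = π(0.0793)⁴/32 = 3.88×10^-6 m⁴; J_CD = π(0.0409)⁴/32 = 2.75×10^-7 m⁴; J_DE = π(0.0619)⁴/32 = 1.44×10^-6 m⁴.
θ = (T/G)·Σ L_i/J_i = (115.2/25.1×10⁹)·(1.47/7.13×10^-6 + 1.45/3.88×10^-6 + 0.472/2.75×10^-7 + 1.04/1.44×10^-6) = 0.01386 rad.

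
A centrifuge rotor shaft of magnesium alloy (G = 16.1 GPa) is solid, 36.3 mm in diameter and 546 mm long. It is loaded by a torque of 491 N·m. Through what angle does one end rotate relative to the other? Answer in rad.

0.0977 rad

J = πd⁴/32 = π(0.0363)⁴/32 = 1.705×10^-7 m⁴.
θ = T·L/(G·J) = 491.0 × 0.546 / (16.1×10⁹ × 1.705×10^-7) = 0.09768 rad.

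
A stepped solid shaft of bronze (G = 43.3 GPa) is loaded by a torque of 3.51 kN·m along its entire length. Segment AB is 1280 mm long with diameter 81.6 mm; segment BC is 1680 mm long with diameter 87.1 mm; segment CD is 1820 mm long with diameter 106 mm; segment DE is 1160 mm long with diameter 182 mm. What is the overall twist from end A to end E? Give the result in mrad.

J_AB = π(0.0816)⁴/32 = 4.35×10^-6 m⁴; J_BC = π(0.0871)⁴/32 = 5.65×10^-6 m⁴; J_CD = π(0.106)⁴/32 = 1.24×10^-5 m⁴; J_DE = π(0.182)⁴/32 = 1.08×10^-4 m⁴.
θ = (T/G)·Σ L_i/J_i = (3510/43.3×10⁹)·(1.28/4.35×10^-6 + 1.68/5.65×10^-6 + 1.82/1.24×10^-5 + 1.16/1.08×10^-4) = 0.06072 rad.

60.7 mrad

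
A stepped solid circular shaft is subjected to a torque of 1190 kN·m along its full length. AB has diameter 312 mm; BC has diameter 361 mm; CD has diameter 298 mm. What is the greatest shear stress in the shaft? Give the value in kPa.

Under the same torque, τ_max = 16T/(πd³) is largest where d is smallest — segment CD (d = 298 mm).
τ_max = 16·1.190e6/(π·(0.298)³) = 2.290×10^8 Pa.

229000 kPa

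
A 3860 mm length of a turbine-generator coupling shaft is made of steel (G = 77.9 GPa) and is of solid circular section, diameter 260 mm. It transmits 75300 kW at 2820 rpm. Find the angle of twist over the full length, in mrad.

28.2 mrad

ω = 2π·2820/60 = 295.3 rad/s, so T = P/ω = 75300×10³ / 295.3 = 255000 N·m.
J = πd⁴/32 = π(0.260)⁴/32 = 4.486×10^-4 m⁴.
θ = T·L/(G·J) = 255000 × 3.86 / (77.9×10⁹ × 4.486×10^-4) = 0.02816 rad.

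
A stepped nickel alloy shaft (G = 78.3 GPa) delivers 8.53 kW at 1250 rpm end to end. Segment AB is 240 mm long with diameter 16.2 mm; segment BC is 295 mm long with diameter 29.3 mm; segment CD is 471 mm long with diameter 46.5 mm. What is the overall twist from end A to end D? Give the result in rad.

0.0338 rad

ω = 2π·1250/60 = 130.9 rad/s, so T = P/ω = 8.53×10³ / 130.9 = 65.16 N·m.
J_AB = π(0.0162)⁴/32 = 6.76×10^-9 m⁴; J_BC = π(0.0293)⁴/32 = 7.24×10^-8 m⁴; J_CD = π(0.0465)⁴/32 = 4.59×10^-7 m⁴.
θ = (T/G)·Σ L_i/J_i = (65.16/78.3×10⁹)·(0.240/6.76×10^-9 + 0.295/7.24×10^-8 + 0.471/4.59×10^-7) = 0.03379 rad.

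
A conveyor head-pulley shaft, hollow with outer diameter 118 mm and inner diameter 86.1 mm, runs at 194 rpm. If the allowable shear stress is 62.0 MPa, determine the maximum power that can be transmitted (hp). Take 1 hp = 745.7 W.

J = π(d_o⁴ − d_i⁴)/32 = π(0.118⁴ − 0.0861⁴)/32 = 1.364×10^-5 m⁴.
T_max = τ_allow·J/r = 6.20×10^7 × 1.364×10^-5 / 0.0590 = 14330 N·m.
ω = 2π·194/60 = 20.32 rad/s, so P_max = T_max·ω = 2.912×10^5 W.

390 hp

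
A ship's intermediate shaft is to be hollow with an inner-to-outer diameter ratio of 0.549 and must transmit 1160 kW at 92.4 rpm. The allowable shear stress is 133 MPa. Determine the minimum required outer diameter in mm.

172 mm

ω = 2π·92.4/60 = 9.676 rad/s, so T = P/ω = 1160×10³ / 9.676 = 119900 N·m.
For a hollow shaft with d_i/d_o = 0.549: τ_max = 16T/(π d_o³ (1−k⁴)), so d_o = [16T/(π τ_allow (1−k⁴))]^(1/3) = [16·119900/(π·1.33×10^8·0.9092)]^(1/3) = 0.1716 m.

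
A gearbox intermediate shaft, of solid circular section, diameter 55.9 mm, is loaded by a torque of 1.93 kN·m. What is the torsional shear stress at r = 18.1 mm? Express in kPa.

36400 kPa

J = πd⁴/32 = π(0.0559)⁴/32 = 9.586×10^-7 m⁴.
Shear stress varies linearly with radius: τ = T·r/J = 1930 × 0.0181 / 9.586×10^-7 = 3.644×10^7 Pa.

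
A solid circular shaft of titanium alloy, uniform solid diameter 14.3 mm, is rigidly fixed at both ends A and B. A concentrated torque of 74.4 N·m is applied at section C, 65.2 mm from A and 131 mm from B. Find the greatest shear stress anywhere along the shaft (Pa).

With uniform GJ and both ends fixed, compatibility θ_AC = θ_CB gives T_A·a = T_B·b, together with T_A + T_B = T₀.
T_A = T₀·b/(a+b) = 74.40·131/196.2 = 49.68 N·m; T_B = 24.72 N·m.
τ in each portion: τ_AC = 8.65×10^7 Pa, τ_CB = 4.31×10^7 Pa; maximum is in AC.
τ_max = T_AC·r/J = 49.68·0.00715/4.11×10^-9 = 8.652×10^7 Pa.

8.65e7 Pa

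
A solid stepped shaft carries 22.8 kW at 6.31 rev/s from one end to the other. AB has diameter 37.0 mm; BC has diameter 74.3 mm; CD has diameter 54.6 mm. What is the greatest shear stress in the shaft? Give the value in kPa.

ω = 2π·6.31 = 39.65 rad/s, so T = P/ω = 22.8×10³ / 39.65 = 575.1 N·m.
Under the same torque, τ_max = 16T/(πd³) is largest where d is smallest — segment AB (d = 37.0 mm).
τ_max = 16·575.1/(π·(0.0370)³) = 5.782×10^7 Pa.

57800 kPa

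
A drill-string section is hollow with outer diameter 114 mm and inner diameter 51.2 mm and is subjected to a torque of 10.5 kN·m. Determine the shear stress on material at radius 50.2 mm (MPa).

J = π(d_o⁴ − d_i⁴)/32 = π(0.114⁴ − 0.0512⁴)/32 = 1.591×10^-5 m⁴.
Shear stress varies linearly with radius: τ = T·r/J = 10500 × 0.0502 / 1.591×10^-5 = 3.314×10^7 Pa.

33.1 MPa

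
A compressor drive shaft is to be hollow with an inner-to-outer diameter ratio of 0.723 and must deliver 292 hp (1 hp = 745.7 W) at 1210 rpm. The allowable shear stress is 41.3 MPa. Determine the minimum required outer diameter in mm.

66.3 mm

ω = 2π·1210/60 = 126.7 rad/s, so T = P/ω = 292×745.7 / 126.7 = 1718 N·m.
For a hollow shaft with d_i/d_o = 0.723: τ_max = 16T/(π d_o³ (1−k⁴)), so d_o = [16T/(π τ_allow (1−k⁴))]^(1/3) = [16·1718/(π·4.13×10^7·0.7268)]^(1/3) = 0.06631 m.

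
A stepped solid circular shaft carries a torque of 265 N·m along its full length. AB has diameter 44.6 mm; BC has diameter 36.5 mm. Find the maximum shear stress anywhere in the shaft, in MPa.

Under the same torque, τ_max = 16T/(πd³) is largest where d is smallest — segment BC (d = 36.5 mm).
τ_max = 16·265.0/(π·(0.0365)³) = 2.775×10^7 Pa.

27.8 MPa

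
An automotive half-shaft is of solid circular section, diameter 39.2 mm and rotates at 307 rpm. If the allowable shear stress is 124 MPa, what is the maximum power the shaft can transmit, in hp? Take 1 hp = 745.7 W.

63.2 hp

J = πd⁴/32 = π(0.0392)⁴/32 = 2.318×10^-7 m⁴.
T_max = τ_allow·J/r = 1.24×10^8 × 2.318×10^-7 / 0.0196 = 1467 N·m.
ω = 2π·307/60 = 32.15 rad/s, so P_max = T_max·ω = 4.715×10^4 W.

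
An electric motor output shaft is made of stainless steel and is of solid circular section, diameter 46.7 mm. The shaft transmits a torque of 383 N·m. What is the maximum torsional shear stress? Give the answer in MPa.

J = πd⁴/32 = π(0.0467)⁴/32 = 4.669×10^-7 m⁴.
τ_max = T·r/J = 383.0 × 0.0234 / 4.669×10^-7 = 1.915×10^7 Pa.

19.2 MPa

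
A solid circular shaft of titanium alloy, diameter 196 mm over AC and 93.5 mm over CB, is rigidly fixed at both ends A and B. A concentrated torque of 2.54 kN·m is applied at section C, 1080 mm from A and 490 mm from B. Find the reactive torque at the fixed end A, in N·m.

Compatibility: T_A·a/J_AC = T_B·b/J_CB with T_A + T_B = T₀.
J_AC = 1.45×10^-4 m⁴, J_CB = 7.50×10^-6 m⁴, so T_A = T₀·(J_AC/a)/((J_AC/a)+(J_CB/b)) = 2280 N·m, T_B = 260.2 N·m.

2280 N·m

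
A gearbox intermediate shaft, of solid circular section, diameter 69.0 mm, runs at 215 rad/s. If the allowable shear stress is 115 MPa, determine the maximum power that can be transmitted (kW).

J = πd⁴/32 = π(0.0690)⁴/32 = 2.225×10^-6 m⁴.
T_max = τ_allow·J/r = 1.15×10^8 × 2.225×10^-6 / 0.0345 = 7418 N·m.
ω = 215 rad/s, so P_max = T_max·ω = 1.595×10^6 W.

1590 kW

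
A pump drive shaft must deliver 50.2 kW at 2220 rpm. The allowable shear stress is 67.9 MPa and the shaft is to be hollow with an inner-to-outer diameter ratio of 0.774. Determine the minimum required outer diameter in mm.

ω = 2π·2220/60 = 232.5 rad/s, so T = P/ω = 50.2×10³ / 232.5 = 215.9 N·m.
For a hollow shaft with d_i/d_o = 0.774: τ_max = 16T/(π d_o³ (1−k⁴)), so d_o = [16T/(π τ_allow (1−k⁴))]^(1/3) = [16·215.9/(π·6.79×10^7·0.6411)]^(1/3) = 0.02934 m.

29.3 mm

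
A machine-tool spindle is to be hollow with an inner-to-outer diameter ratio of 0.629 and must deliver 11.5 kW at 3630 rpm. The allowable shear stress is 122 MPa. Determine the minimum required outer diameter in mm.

11.4 mm

ω = 2π·3630/60 = 380.1 rad/s, so T = P/ω = 11.5×10³ / 380.1 = 30.25 N·m.
For a hollow shaft with d_i/d_o = 0.629: τ_max = 16T/(π d_o³ (1−k⁴)), so d_o = [16T/(π τ_allow (1−k⁴))]^(1/3) = [16·30.25/(π·1.22×10^8·0.8435)]^(1/3) = 0.01144 m.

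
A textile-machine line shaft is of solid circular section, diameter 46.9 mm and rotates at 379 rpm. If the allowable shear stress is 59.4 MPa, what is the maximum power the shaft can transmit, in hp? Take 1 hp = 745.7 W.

64.0 hp

J = πd⁴/32 = π(0.0469)⁴/32 = 4.750×10^-7 m⁴.
T_max = τ_allow·J/r = 5.94×10^7 × 4.750×10^-7 / 0.0234 = 1203 N·m.
ω = 2π·379/60 = 39.69 rad/s, so P_max = T_max·ω = 4.775×10^4 W.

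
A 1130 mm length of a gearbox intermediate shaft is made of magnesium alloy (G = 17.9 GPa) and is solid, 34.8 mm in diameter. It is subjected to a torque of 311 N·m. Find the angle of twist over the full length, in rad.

0.136 rad

J = πd⁴/32 = π(0.0348)⁴/32 = 1.440×10^-7 m⁴.
θ = T·L/(G·J) = 311.0 × 1.13 / (17.9×10⁹ × 1.440×10^-7) = 0.1364 rad.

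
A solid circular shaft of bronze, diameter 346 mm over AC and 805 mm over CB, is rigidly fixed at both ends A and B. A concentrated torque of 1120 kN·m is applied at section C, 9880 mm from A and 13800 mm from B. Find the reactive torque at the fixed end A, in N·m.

51000 N·m

Compatibility: T_A·a/J_AC = T_B·b/J_CB with T_A + T_B = T₀.
J_AC = 1.41×10^-3 m⁴, J_CB = 0.0412 m⁴, so T_A = T₀·(J_AC/a)/((J_AC/a)+(J_CB/b)) = 50960 N·m, T_B = 1.069e6 N·m.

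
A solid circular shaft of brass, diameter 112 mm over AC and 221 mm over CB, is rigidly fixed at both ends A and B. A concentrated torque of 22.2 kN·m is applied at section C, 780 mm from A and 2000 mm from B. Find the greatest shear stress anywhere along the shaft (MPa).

Compatibility: T_A·a/J_AC = T_B·b/J_CB with T_A + T_B = T₀.
J_AC = 1.54×10^-5 m⁴, J_CB = 2.34×10^-4 m⁴, so T_A = T₀·(J_AC/a)/((J_AC/a)+(J_CB/b)) = 3212 N·m, T_B = 18990 N·m.
τ in each portion: τ_AC = 1.16×10^7 Pa, τ_CB = 8.96×10^6 Pa; maximum is in AC.
τ_max = T_AC·r/J = 3212·0.0560/1.54×10^-5 = 1.164×10^7 Pa.

11.6 MPa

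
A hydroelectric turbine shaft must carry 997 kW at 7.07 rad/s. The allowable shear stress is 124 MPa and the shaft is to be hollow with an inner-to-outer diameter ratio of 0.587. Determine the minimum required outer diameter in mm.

ω = 7.07 rad/s, so T = P/ω = 997×10³ / 7.070 = 141000 N·m.
For a hollow shaft with d_i/d_o = 0.587: τ_max = 16T/(π d_o³ (1−k⁴)), so d_o = [16T/(π τ_allow (1−k⁴))]^(1/3) = [16·141000/(π·1.24×10^8·0.8813)]^(1/3) = 0.1873 m.

187 mm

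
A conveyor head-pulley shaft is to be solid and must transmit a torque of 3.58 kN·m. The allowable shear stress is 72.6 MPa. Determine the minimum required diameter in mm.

For a solid shaft τ_max = 16T/(πd³), so d = (16T/(π τ_allow))^(1/3) = (16·3580/(π·7.26×10^7))^(1/3) = 0.06309 m.

63.1 mm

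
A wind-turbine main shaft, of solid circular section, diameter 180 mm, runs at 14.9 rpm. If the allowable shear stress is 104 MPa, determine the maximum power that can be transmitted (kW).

J = πd⁴/32 = π(0.180)⁴/32 = 1.031×10^-4 m⁴.
T_max = τ_allow·J/r = 1.04×10^8 × 1.031×10^-4 / 0.0900 = 119100 N·m.
ω = 2π·14.9/60 = 1.560 rad/s, so P_max = T_max·ω = 1.858×10^5 W.

186 kW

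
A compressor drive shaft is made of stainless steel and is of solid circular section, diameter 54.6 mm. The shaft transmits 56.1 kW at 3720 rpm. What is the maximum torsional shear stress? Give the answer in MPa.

4.51 MPa

ω = 2π·3720/60 = 389.6 rad/s, so T = P/ω = 56.1×10³ / 389.6 = 144.0 N·m.
J = πd⁴/32 = π(0.0546)⁴/32 = 8.725×10^-7 m⁴.
τ_max = T·r/J = 144.0 × 0.0273 / 8.725×10^-7 = 4.506×10^6 Pa.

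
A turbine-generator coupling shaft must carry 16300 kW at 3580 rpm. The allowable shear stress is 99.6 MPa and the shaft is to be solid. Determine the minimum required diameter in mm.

131 mm

ω = 2π·3580/60 = 374.9 rad/s, so T = P/ω = 16300×10³ / 374.9 = 43480 N·m.
For a solid shaft τ_max = 16T/(πd³), so d = (16T/(π τ_allow))^(1/3) = (16·43480/(π·9.96×10^7))^(1/3) = 0.1305 m.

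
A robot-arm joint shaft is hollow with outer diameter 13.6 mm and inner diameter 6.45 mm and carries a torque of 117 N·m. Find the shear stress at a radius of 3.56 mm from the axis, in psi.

18900 psi

J = π(d_o⁴ − d_i⁴)/32 = π(0.0136⁴ − 0.00645⁴)/32 = 3.189×10^-9 m⁴.
Shear stress varies linearly with radius: τ = T·r/J = 117.0 × 0.00356 / 3.189×10^-9 = 1.306×10^8 Pa.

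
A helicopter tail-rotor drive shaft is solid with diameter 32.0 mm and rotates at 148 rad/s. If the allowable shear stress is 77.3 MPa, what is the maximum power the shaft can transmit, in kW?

73.6 kW

J = πd⁴/32 = π(0.0320)⁴/32 = 1.029×10^-7 m⁴.
T_max = τ_allow·J/r = 7.73×10^7 × 1.029×10^-7 / 0.0160 = 497.3 N·m.
ω = 148 rad/s, so P_max = T_max·ω = 7.361×10^4 W.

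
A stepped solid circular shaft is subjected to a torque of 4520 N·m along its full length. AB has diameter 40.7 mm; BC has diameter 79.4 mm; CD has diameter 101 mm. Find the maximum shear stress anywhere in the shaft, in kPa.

341000 kPa

Under the same torque, τ_max = 16T/(πd³) is largest where d is smallest — segment AB (d = 40.7 mm).
τ_max = 16·4520/(π·(0.0407)³) = 3.414×10^8 Pa.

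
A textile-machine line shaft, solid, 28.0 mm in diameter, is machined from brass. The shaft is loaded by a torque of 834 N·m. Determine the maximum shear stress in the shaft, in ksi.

J = πd⁴/32 = π(0.0280)⁴/32 = 6.034×10^-8 m⁴.
τ_max = T·r/J = 834.0 × 0.0140 / 6.034×10^-8 = 1.935×10^8 Pa.

28.1 ksi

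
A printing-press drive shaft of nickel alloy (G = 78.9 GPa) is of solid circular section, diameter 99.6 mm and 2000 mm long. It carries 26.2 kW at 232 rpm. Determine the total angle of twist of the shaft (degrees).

0.162°

ω = 2π·232/60 = 24.29 rad/s, so T = P/ω = 26.2×10³ / 24.29 = 1078 N·m.
J = πd⁴/32 = π(0.0996)⁴/32 = 9.661×10^-6 m⁴.
θ = T·L/(G·J) = 1078 × 2.00 / (78.9×10⁹ × 9.661×10^-6) = 2.829×10^-3 rad.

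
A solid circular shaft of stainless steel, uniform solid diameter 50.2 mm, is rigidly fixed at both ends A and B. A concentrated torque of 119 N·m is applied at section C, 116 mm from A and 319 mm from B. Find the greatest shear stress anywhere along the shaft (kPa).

3510 kPa

With uniform GJ and both ends fixed, compatibility θ_AC = θ_CB gives T_A·a = T_B·b, together with T_A + T_B = T₀.
T_A = T₀·b/(a+b) = 119.0·319/435.0 = 87.27 N·m; T_B = 31.73 N·m.
τ in each portion: τ_AC = 3.51×10^6 Pa, τ_CB = 1.28×10^6 Pa; maximum is in AC.
τ_max = T_AC·r/J = 87.27·0.0251/6.23×10^-7 = 3.513×10^6 Pa.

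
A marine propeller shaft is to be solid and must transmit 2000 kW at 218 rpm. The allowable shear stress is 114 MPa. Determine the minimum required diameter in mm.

158 mm

ω = 2π·218/60 = 22.83 rad/s, so T = P/ω = 2000×10³ / 22.83 = 87610 N·m.
For a solid shaft τ_max = 16T/(πd³), so d = (16T/(π τ_allow))^(1/3) = (16·87610/(π·1.14×10^8))^(1/3) = 0.1576 m.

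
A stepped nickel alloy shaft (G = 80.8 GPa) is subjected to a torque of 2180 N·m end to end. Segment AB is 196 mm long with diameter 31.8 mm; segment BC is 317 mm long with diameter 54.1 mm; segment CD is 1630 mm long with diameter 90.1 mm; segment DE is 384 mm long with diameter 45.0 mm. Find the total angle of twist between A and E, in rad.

0.0954 rad

J_AB = π(0.0318)⁴/32 = 1.00×10^-7 m⁴; J_BC = π(0.0541)⁴/32 = 8.41×10^-7 m⁴; J_CD = π(0.0901)⁴/32 = 6.47×10^-6 m⁴; J_DE = π(0.0450)⁴/32 = 4.03×10^-7 m⁴.
θ = (T/G)·Σ L_i/J_i = (2180/80.8×10⁹)·(0.196/1.00×10^-7 + 0.317/8.41×10^-7 + 1.63/6.47×10^-6 + 0.384/4.03×10^-7) = 0.09538 rad.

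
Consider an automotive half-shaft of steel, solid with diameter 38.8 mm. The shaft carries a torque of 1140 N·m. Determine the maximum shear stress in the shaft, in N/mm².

J = πd⁴/32 = π(0.0388)⁴/32 = 2.225×10^-7 m⁴.
τ_max = T·r/J = 1140 × 0.0194 / 2.225×10^-7 = 9.940×10^7 Pa.

99.4 N/mm²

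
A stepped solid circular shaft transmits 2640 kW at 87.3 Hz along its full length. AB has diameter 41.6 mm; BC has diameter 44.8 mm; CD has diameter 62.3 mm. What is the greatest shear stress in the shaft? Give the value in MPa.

340 MPa

ω = 2π·87.3 = 548.5 rad/s, so T = P/ω = 2640×10³ / 548.5 = 4813 N·m.
Under the same torque, τ_max = 16T/(πd³) is largest where d is smallest — segment AB (d = 41.6 mm).
τ_max = 16·4813/(π·(0.0416)³) = 3.405×10^8 Pa.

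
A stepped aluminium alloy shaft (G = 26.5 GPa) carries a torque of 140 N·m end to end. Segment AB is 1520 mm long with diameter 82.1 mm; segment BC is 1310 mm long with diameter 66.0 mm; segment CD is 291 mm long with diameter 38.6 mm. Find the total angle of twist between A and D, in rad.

0.0126 rad

J_AB = π(0.0821)⁴/32 = 4.46×10^-6 m⁴; J_BC = π(0.0660)⁴/32 = 1.86×10^-6 m⁴; J_CD = π(0.0386)⁴/32 = 2.18×10^-7 m⁴.
θ = (T/G)·Σ L_i/J_i = (140.0/26.5×10⁹)·(1.52/4.46×10^-6 + 1.31/1.86×10^-6 + 0.291/2.18×10^-7) = 0.01257 rad.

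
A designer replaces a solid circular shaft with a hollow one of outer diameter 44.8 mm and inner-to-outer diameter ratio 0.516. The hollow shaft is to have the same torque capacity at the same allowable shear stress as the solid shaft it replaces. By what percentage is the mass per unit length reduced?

Equal τ_max and T ⇒ the solid shaft needs d_s³ = d_o³(1−k⁴), so d_s = 44.8·(1−0.516⁴)^(1/3) = 43.72 mm.
Area ratio A_h/A_s = d_o²(1−k²)/d_s² = (1−k²)/(1−k⁴)^(2/3) = 0.7706.
Mass saving = 1 − 0.7706 = 22.9 %.

22.9 %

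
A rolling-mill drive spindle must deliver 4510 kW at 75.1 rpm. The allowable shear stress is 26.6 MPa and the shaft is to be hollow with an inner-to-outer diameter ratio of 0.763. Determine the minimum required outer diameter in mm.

ω = 2π·75.1/60 = 7.864 rad/s, so T = P/ω = 4510×10³ / 7.864 = 573500 N·m.
For a hollow shaft with d_i/d_o = 0.763: τ_max = 16T/(π d_o³ (1−k⁴)), so d_o = [16T/(π τ_allow (1−k⁴))]^(1/3) = [16·573500/(π·2.66×10^7·0.6611)]^(1/3) = 0.5497 m.

550 mm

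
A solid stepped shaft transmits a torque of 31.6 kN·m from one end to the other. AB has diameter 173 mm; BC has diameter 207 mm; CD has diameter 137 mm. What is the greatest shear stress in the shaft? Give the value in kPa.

Under the same torque, τ_max = 16T/(πd³) is largest where d is smallest — segment CD (d = 137 mm).
τ_max = 16·31600/(π·(0.137)³) = 6.259×10^7 Pa.

62600 kPa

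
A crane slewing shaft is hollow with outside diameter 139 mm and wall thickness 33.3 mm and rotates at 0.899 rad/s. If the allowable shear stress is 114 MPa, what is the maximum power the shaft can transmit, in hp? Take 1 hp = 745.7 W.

67.1 hp

J = π(d_o⁴ − d_i⁴)/32 = π(0.139⁴ − 0.0724⁴)/32 = 3.395×10^-5 m⁴.
T_max = τ_allow·J/r = 1.14×10^8 × 3.395×10^-5 / 0.0695 = 55690 N·m.
ω = 0.899 rad/s, so P_max = T_max·ω = 5.007×10^4 W.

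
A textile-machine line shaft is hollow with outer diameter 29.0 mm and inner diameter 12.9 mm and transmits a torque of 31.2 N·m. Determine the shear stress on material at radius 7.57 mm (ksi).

0.513 ksi

J = π(d_o⁴ − d_i⁴)/32 = π(0.0290⁴ − 0.0129⁴)/32 = 6.672×10^-8 m⁴.
Shear stress varies linearly with radius: τ = T·r/J = 31.20 × 0.00757 / 6.672×10^-8 = 3.540×10^6 Pa.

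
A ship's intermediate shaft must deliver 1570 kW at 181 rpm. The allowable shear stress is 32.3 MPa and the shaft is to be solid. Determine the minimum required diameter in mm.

ω = 2π·181/60 = 18.95 rad/s, so T = P/ω = 1570×10³ / 18.95 = 82830 N·m.
For a solid shaft τ_max = 16T/(πd³), so d = (16T/(π τ_allow))^(1/3) = (16·82830/(π·3.23×10^7))^(1/3) = 0.2355 m.

235 mm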